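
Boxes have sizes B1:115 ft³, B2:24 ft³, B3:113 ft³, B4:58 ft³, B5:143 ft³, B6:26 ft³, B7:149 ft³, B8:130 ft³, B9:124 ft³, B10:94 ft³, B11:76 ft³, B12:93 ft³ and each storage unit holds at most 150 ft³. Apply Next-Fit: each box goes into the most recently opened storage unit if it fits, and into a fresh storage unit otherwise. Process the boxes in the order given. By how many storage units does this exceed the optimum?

2

Next-Fit: [115,24] [113] [58] [143] [26] [149] [130] [124] [94] [76] [93] → 11 storage units.
9 boxes exceed 75 ft³ (half the capacity), and no two of those can share a storage unit, so at least 9 storage units are needed.
An optimal packing achieves that bound: [149] [143] [130] [124,26] [115,24] [113] [94] [93] [76,58] → 9 storage units.
Excess: 11 − 9 = 2.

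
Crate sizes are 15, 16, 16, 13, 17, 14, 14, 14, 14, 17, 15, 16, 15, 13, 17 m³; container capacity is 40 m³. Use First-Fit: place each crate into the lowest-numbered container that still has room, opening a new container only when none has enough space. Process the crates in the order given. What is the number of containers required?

Put 15 m³ in container 1; 25 m³ remain.
Put 16 m³ in container 1; 9 m³ remain.
Put 16 m³ in container 2; 24 m³ remain.
Put 13 m³ in container 2; 11 m³ remain.
Put 17 m³ in container 3; 23 m³ remain.
Put 14 m³ in container 3; 9 m³ remain.
Put 14 m³ in container 4; 26 m³ remain.
Put 14 m³ in container 4; 12 m³ remain.
Put 14 m³ in container 5; 26 m³ remain.
Put 17 m³ in container 5; 9 m³ remain.
Put 15 m³ in container 6; 25 m³ remain.
Put 16 m³ in container 6; 9 m³ remain.
Put 15 m³ in container 7; 25 m³ remain.
Put 13 m³ in container 7; 12 m³ remain.
Put 17 m³ in container 8; 23 m³ remain.
Final containers: [15,16] [16,13] [17,14] [14,14] [14,17] [15,16] [15,13] [17].

8 containers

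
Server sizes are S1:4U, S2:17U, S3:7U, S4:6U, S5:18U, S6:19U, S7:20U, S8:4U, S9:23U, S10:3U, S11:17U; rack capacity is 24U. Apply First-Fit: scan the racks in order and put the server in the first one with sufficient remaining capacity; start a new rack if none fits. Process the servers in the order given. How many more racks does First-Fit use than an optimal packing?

1

First-Fit: [4,17,3] [7,6,4] [18] [19] [20] [23] [17] → 7 racks.
Total size 138U; any packing needs at least ⌈138/24⌉ = 6 racks.
An optimal packing achieves that bound: [23] [20,4] [19,4] [18,6] [17,7] [17,3] → 6 racks.
Excess: 7 − 6 = 1.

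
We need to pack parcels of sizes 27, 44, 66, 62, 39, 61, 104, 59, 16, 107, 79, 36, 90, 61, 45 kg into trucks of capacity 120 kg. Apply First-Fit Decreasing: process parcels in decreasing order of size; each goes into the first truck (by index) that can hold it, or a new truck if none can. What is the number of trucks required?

Sorted descending: 107, 104, 90, 79, 66, 62, 61, 61, 59, 45, 44, 39, 36, 27, 16.
107 kg → truck 1 (remaining 13 kg)
104 kg → truck 2 (remaining 16 kg)
90 kg → truck 3 (remaining 30 kg)
79 kg → truck 4 (remaining 41 kg)
66 kg → truck 5 (remaining 54 kg)
62 kg → truck 6 (remaining 58 kg)
61 kg → truck 7 (remaining 59 kg)
61 kg → truck 8 (remaining 59 kg)
59 kg → truck 7 (remaining 0 kg)
45 kg → truck 5 (remaining 9 kg)
44 kg → truck 6 (remaining 14 kg)
39 kg → truck 4 (remaining 2 kg)
36 kg → truck 8 (remaining 23 kg)
27 kg → truck 3 (remaining 3 kg)
16 kg → truck 2 (remaining 0 kg)
Final trucks: [107] [104,16] [90,27] [79,39] [66,45] [62,44] [61,59] [61,36].

8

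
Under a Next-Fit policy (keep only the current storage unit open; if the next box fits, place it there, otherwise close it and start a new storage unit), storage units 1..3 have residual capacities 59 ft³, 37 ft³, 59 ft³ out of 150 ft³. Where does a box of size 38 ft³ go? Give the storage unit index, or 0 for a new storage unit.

3

Next-Fit only looks at storage unit 3, which has 59 ft³ free.
38 ft³ fits there.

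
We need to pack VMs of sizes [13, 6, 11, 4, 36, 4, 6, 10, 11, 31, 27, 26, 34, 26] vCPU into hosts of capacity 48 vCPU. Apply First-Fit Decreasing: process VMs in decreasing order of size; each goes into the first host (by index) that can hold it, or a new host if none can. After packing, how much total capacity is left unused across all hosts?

43

Sorted descending: 36, 34, 31, 27, 26, 26, 13, 11, 11, 10, 6, 6, 4, 4.
host 1: place 36 vCPU, 12 vCPU left
host 2: place 34 vCPU, 14 vCPU left
host 3: place 31 vCPU, 17 vCPU left
host 4: place 27 vCPU, 21 vCPU left
host 5: place 26 vCPU, 22 vCPU left
host 6: place 26 vCPU, 22 vCPU left
host 2: place 13 vCPU, 1 vCPU left
host 1: place 11 vCPU, 1 vCPU left
host 3: place 11 vCPU, 6 vCPU left
host 4: place 10 vCPU, 11 vCPU left
host 3: place 6 vCPU, 0 vCPU left
host 4: place 6 vCPU, 5 vCPU left
host 4: place 4 vCPU, 1 vCPU left
host 5: place 4 vCPU, 18 vCPU left
6 hosts × 48 vCPU = 288 vCPU; used 245 vCPU; unused 43 vCPU.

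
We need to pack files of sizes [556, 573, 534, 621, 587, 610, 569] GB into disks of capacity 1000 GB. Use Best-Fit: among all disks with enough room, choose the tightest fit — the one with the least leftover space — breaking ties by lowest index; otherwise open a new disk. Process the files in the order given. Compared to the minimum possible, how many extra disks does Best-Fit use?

Best-Fit: [556] [573] [534] [621] [587] [610] [569] → 7 disks.
7 files exceed 500 GB (half the capacity), and no two of those can share a disk, so at least 7 disks are needed.
So 7 is already optimal.

0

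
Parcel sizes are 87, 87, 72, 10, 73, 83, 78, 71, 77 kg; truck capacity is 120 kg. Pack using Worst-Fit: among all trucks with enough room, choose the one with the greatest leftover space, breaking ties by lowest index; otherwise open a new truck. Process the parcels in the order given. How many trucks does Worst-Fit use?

8 trucks

Put 87 kg in truck 1; 33 kg remain.
Put 87 kg in truck 2; 33 kg remain.
Put 72 kg in truck 3; 48 kg remain.
Put 10 kg in truck 3; 38 kg remain.
Put 73 kg in truck 4; 47 kg remain.
Put 83 kg in truck 5; 37 kg remain.
Put 78 kg in truck 6; 42 kg remain.
Put 71 kg in truck 7; 49 kg remain.
Put 77 kg in truck 8; 43 kg remain.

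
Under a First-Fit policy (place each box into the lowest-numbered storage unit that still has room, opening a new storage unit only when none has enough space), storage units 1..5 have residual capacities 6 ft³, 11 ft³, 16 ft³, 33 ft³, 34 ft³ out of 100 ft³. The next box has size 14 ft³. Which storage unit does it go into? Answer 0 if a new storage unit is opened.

3

Storage units with room: storage unit 3 (16 ft³), storage unit 4 (33 ft³), storage unit 5 (34 ft³).
The first with room is storage unit 3.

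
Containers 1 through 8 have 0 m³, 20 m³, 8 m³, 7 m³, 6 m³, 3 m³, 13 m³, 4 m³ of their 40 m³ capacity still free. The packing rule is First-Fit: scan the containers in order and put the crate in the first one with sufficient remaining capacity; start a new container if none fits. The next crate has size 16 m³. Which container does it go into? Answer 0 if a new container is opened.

2

Containers with room: container 2 (20 m³).
The first with room is container 2.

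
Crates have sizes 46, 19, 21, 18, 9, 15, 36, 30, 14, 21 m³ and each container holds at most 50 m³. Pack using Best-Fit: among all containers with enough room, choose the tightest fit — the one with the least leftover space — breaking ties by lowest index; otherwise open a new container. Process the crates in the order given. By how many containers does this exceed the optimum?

1

Best-Fit: [46] [19,21,9] [18,15] [36,14] [30] [21] → 6 containers.
Total size 229 m³; any packing needs at least ⌈229/50⌉ = 5 containers.
An optimal packing achieves that bound: [46] [36,14] [30,19] [21,21] [18,15,9] → 5 containers.
Excess: 6 − 5 = 1.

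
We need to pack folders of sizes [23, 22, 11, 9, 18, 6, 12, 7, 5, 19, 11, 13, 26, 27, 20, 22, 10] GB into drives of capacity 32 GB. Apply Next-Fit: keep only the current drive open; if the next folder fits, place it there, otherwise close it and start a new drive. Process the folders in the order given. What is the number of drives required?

23 GB → drive 1 (remaining 9 GB)
22 GB → drive 2 (remaining 10 GB)
11 GB → drive 3 (remaining 21 GB)
9 GB → drive 3 (remaining 12 GB)
18 GB → drive 4 (remaining 14 GB)
6 GB → drive 4 (remaining 8 GB)
12 GB → drive 5 (remaining 20 GB)
7 GB → drive 5 (remaining 13 GB)
5 GB → drive 5 (remaining 8 GB)
19 GB → drive 6 (remaining 13 GB)
11 GB → drive 6 (remaining 2 GB)
13 GB → drive 7 (remaining 19 GB)
26 GB → drive 8 (remaining 6 GB)
27 GB → drive 9 (remaining 5 GB)
20 GB → drive 10 (remaining 12 GB)
22 GB → drive 11 (remaining 10 GB)
10 GB → drive 11 (remaining 0 GB)

11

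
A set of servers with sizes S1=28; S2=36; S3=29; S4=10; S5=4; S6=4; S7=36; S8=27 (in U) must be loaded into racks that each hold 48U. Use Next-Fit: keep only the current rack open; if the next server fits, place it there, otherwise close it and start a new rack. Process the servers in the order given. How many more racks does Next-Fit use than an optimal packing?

Next-Fit: [28] [36] [29,10,4,4] [36] [27] → 5 racks.
5 servers exceed 24U (half the capacity), and no two of those can share a rack, so at least 5 racks are needed.
So 5 is already optimal.

0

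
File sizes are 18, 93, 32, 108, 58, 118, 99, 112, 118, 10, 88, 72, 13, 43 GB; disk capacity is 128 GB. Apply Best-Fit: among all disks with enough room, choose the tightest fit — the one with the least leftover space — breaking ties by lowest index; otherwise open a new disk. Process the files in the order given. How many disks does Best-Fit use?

9

Put 18 GB in disk 1; 110 GB remain.
Put 93 GB in disk 1; 17 GB remain.
Put 32 GB in disk 2; 96 GB remain.
Put 108 GB in disk 3; 20 GB remain.
Put 58 GB in disk 2; 38 GB remain.
Put 118 GB in disk 4; 10 GB remain.
Put 99 GB in disk 5; 29 GB remain.
Put 112 GB in disk 6; 16 GB remain.
Put 118 GB in disk 7; 10 GB remain.
Put 10 GB in disk 4; 0 GB remain.
Put 88 GB in disk 8; 40 GB remain.
Put 72 GB in disk 9; 56 GB remain.
Put 13 GB in disk 6; 3 GB remain.
Put 43 GB in disk 9; 13 GB remain.
Final disks: [18,93] [32,58] [108] [118,10] [99] [112,13] [118] [88] [72,43].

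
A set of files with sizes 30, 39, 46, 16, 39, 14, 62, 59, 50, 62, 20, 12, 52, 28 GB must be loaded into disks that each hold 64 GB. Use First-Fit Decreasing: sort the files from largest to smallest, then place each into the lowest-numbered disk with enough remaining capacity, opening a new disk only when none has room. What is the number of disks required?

9 disks

Sorted descending: 62, 62, 59, 52, 50, 46, 39, 39, 30, 28, 20, 16, 14, 12.
disk 1: place 62 GB, 2 GB left
disk 2: place 62 GB, 2 GB left
disk 3: place 59 GB, 5 GB left
disk 4: place 52 GB, 12 GB left
disk 5: place 50 GB, 14 GB left
disk 6: place 46 GB, 18 GB left
disk 7: place 39 GB, 25 GB left
disk 8: place 39 GB, 25 GB left
disk 9: place 30 GB, 34 GB left
disk 9: place 28 GB, 6 GB left
disk 7: place 20 GB, 5 GB left
disk 6: place 16 GB, 2 GB left
disk 5: place 14 GB, 0 GB left
disk 4: place 12 GB, 0 GB left
Final disks: [62] [62] [59] [52,12] [50,14] [46,16] [39,20] [39] [30,28].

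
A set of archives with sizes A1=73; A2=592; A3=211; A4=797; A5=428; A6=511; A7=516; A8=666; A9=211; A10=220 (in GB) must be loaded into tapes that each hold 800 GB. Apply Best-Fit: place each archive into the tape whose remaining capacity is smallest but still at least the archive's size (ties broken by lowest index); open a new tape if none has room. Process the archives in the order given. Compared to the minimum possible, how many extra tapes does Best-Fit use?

Best-Fit: [73,592] [211,428] [797] [511,220] [516,211] [666] → 6 tapes.
Total size 4225 GB; any packing needs at least ⌈4225/800⌉ = 6 tapes.
So 6 is already optimal.

0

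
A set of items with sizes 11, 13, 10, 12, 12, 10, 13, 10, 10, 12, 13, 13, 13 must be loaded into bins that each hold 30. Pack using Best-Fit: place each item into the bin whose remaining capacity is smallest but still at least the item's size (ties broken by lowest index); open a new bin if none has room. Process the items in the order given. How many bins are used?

7

Put 11 in bin 1; 19 remain.
Put 13 in bin 1; 6 remain.
Put 10 in bin 2; 20 remain.
Put 12 in bin 2; 8 remain.
Put 12 in bin 3; 18 remain.
Put 10 in bin 3; 8 remain.
Put 13 in bin 4; 17 remain.
Put 10 in bin 4; 7 remain.
Put 10 in bin 5; 20 remain.
Put 12 in bin 5; 8 remain.
Put 13 in bin 6; 17 remain.
Put 13 in bin 6; 4 remain.
Put 13 in bin 7; 17 remain.
Final bins: [11,13] [10,12] [12,10] [13,10] [10,12] [13,13] [13].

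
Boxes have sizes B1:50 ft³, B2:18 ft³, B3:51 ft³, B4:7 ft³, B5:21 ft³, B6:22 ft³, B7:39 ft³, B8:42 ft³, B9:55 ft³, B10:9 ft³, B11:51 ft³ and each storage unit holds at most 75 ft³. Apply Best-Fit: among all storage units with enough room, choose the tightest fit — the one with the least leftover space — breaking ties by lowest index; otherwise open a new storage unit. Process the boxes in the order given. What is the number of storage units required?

B1 (50 ft³) → storage unit 1 (remaining 25 ft³)
B2 (18 ft³) → storage unit 1 (remaining 7 ft³)
B3 (51 ft³) → storage unit 2 (remaining 24 ft³)
B4 (7 ft³) → storage unit 1 (remaining 0 ft³)
B5 (21 ft³) → storage unit 2 (remaining 3 ft³)
B6 (22 ft³) → storage unit 3 (remaining 53 ft³)
B7 (39 ft³) → storage unit 3 (remaining 14 ft³)
B8 (42 ft³) → storage unit 4 (remaining 33 ft³)
B9 (55 ft³) → storage unit 5 (remaining 20 ft³)
B10 (9 ft³) → storage unit 3 (remaining 5 ft³)
B11 (51 ft³) → storage unit 6 (remaining 24 ft³)
Final storage units: [50,18,7] [51,21] [22,39,9] [42] [55] [51].

6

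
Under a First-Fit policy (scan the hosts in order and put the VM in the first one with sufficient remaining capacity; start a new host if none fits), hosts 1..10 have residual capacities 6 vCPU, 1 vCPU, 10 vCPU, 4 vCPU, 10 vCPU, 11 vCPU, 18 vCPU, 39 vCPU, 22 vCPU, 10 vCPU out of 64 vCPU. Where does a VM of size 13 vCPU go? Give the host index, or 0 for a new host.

Hosts with room: host 7 (18 vCPU), host 8 (39 vCPU), host 9 (22 vCPU).
The first with room is host 7.

7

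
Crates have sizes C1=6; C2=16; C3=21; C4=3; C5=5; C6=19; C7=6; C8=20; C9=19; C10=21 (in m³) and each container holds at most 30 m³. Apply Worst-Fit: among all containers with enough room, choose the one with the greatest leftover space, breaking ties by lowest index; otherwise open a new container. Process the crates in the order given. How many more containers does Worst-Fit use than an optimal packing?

0

Worst-Fit: [6,16,5] [21,3] [19,6] [20] [19] [21] → 6 containers.
6 crates exceed 15 m³ (half the capacity), and no two of those can share a container, so at least 6 containers are needed.
So 6 is already optimal.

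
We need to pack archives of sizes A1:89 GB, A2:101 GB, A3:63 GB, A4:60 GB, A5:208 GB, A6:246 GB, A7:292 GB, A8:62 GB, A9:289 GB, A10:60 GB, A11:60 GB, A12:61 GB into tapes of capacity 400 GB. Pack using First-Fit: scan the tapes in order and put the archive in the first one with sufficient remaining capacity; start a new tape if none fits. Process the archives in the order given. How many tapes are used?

Put A1 (89 GB) in tape 1; 311 GB remain.
Put A2 (101 GB) in tape 1; 210 GB remain.
Put A3 (63 GB) in tape 1; 147 GB remain.
Put A4 (60 GB) in tape 1; 87 GB remain.
Put A5 (208 GB) in tape 2; 192 GB remain.
Put A6 (246 GB) in tape 3; 154 GB remain.
Put A7 (292 GB) in tape 4; 108 GB remain.
Put A8 (62 GB) in tape 1; 25 GB remain.
Put A9 (289 GB) in tape 5; 111 GB remain.
Put A10 (60 GB) in tape 2; 132 GB remain.
Put A11 (60 GB) in tape 2; 72 GB remain.
Put A12 (61 GB) in tape 2; 11 GB remain.

5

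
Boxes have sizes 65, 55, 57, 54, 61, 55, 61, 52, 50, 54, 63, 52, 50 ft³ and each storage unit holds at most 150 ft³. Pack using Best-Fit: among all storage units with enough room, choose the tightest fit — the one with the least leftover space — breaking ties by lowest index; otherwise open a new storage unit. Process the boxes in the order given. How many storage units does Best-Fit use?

7

storage unit 1: place 65 ft³, 85 ft³ left
storage unit 1: place 55 ft³, 30 ft³ left
storage unit 2: place 57 ft³, 93 ft³ left
storage unit 2: place 54 ft³, 39 ft³ left
storage unit 3: place 61 ft³, 89 ft³ left
storage unit 3: place 55 ft³, 34 ft³ left
storage unit 4: place 61 ft³, 89 ft³ left
storage unit 4: place 52 ft³, 37 ft³ left
storage unit 5: place 50 ft³, 100 ft³ left
storage unit 5: place 54 ft³, 46 ft³ left
storage unit 6: place 63 ft³, 87 ft³ left
storage unit 6: place 52 ft³, 35 ft³ left
storage unit 7: place 50 ft³, 100 ft³ left
Final storage units: [65,55] [57,54] [61,55] [61,52] [50,54] [63,52] [50].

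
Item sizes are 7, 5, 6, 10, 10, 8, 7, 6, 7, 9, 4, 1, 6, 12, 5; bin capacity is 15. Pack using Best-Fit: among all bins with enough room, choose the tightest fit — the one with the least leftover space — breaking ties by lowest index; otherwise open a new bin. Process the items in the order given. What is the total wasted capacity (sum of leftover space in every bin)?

7 → bin 1 (remaining 8)
5 → bin 1 (remaining 3)
6 → bin 2 (remaining 9)
10 → bin 3 (remaining 5)
10 → bin 4 (remaining 5)
8 → bin 2 (remaining 1)
7 → bin 5 (remaining 8)
6 → bin 5 (remaining 2)
7 → bin 6 (remaining 8)
9 → bin 7 (remaining 6)
4 → bin 3 (remaining 1)
1 → bin 2 (remaining 0)
6 → bin 7 (remaining 0)
12 → bin 8 (remaining 3)
5 → bin 4 (remaining 0)
8 bins × 15 = 120; used 103; unused 17.

17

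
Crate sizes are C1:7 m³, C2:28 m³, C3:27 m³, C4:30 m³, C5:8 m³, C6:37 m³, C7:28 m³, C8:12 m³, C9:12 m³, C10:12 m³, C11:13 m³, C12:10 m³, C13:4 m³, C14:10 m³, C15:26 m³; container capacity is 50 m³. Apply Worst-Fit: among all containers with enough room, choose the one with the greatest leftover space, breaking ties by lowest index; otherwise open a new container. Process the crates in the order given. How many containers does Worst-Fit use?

C1 (7 m³) → container 1 (remaining 43 m³)
C2 (28 m³) → container 1 (remaining 15 m³)
C3 (27 m³) → container 2 (remaining 23 m³)
C4 (30 m³) → container 3 (remaining 20 m³)
C5 (8 m³) → container 2 (remaining 15 m³)
C6 (37 m³) → container 4 (remaining 13 m³)
C7 (28 m³) → container 5 (remaining 22 m³)
C8 (12 m³) → container 5 (remaining 10 m³)
C9 (12 m³) → container 3 (remaining 8 m³)
C10 (12 m³) → container 1 (remaining 3 m³)
C11 (13 m³) → container 2 (remaining 2 m³)
C12 (10 m³) → container 4 (remaining 3 m³)
C13 (4 m³) → container 5 (remaining 6 m³)
C14 (10 m³) → container 6 (remaining 40 m³)
C15 (26 m³) → container 6 (remaining 14 m³)
Final containers: [7,28,12] [27,8,13] [30,12] [37,10] [28,12,4] [10,26].

6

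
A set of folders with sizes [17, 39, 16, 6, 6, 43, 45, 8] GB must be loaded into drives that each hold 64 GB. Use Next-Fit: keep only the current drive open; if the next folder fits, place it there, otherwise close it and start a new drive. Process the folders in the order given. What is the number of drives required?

Put 17 GB in drive 1; 47 GB remain.
Put 39 GB in drive 1; 8 GB remain.
Put 16 GB in drive 2; 48 GB remain.
Put 6 GB in drive 2; 42 GB remain.
Put 6 GB in drive 2; 36 GB remain.
Put 43 GB in drive 3; 21 GB remain.
Put 45 GB in drive 4; 19 GB remain.
Put 8 GB in drive 4; 11 GB remain.
Final drives: [17,39] [16,6,6] [43] [45,8].

4 drives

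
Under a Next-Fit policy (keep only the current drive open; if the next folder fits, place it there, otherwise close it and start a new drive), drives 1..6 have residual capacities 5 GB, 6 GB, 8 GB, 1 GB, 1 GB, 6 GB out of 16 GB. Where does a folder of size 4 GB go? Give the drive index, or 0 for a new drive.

Next-Fit only looks at drive 6, which has 6 GB free.
4 GB fits there.

6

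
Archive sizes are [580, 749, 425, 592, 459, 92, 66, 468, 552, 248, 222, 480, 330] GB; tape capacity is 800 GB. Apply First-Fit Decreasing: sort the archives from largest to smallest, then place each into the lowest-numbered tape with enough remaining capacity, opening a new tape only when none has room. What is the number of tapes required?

8 tapes

Sorted descending: 749, 592, 580, 552, 480, 468, 459, 425, 330, 248, 222, 92, 66.
Put 749 GB in tape 1; 51 GB remain.
Put 592 GB in tape 2; 208 GB remain.
Put 580 GB in tape 3; 220 GB remain.
Put 552 GB in tape 4; 248 GB remain.
Put 480 GB in tape 5; 320 GB remain.
Put 468 GB in tape 6; 332 GB remain.
Put 459 GB in tape 7; 341 GB remain.
Put 425 GB in tape 8; 375 GB remain.
Put 330 GB in tape 6; 2 GB remain.
Put 248 GB in tape 4; 0 GB remain.
Put 222 GB in tape 5; 98 GB remain.
Put 92 GB in tape 2; 116 GB remain.
Put 66 GB in tape 2; 50 GB remain.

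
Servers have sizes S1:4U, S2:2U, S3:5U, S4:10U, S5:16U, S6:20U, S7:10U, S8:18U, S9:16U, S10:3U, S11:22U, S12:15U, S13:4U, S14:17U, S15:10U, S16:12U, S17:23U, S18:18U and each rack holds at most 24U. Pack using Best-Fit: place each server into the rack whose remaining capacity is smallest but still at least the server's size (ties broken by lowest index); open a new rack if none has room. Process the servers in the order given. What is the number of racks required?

12

rack 1: place S1 (4U), 20U left
rack 1: place S2 (2U), 18U left
rack 1: place S3 (5U), 13U left
rack 1: place S4 (10U), 3U left
rack 2: place S5 (16U), 8U left
rack 3: place S6 (20U), 4U left
rack 4: place S7 (10U), 14U left
rack 5: place S8 (18U), 6U left
rack 6: place S9 (16U), 8U left
rack 1: place S10 (3U), 0U left
rack 7: place S11 (22U), 2U left
rack 8: place S12 (15U), 9U left
rack 3: place S13 (4U), 0U left
rack 9: place S14 (17U), 7U left
rack 4: place S15 (10U), 4U left
rack 10: place S16 (12U), 12U left
rack 11: place S17 (23U), 1U left
rack 12: place S18 (18U), 6U left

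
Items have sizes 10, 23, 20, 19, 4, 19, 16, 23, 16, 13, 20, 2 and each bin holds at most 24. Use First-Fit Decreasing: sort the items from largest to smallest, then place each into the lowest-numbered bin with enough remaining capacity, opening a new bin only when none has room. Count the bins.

9

Sorted descending: 23, 23, 20, 20, 19, 19, 16, 16, 13, 10, 4, 2.
23 → bin 1 (remaining 1)
23 → bin 2 (remaining 1)
20 → bin 3 (remaining 4)
20 → bin 4 (remaining 4)
19 → bin 5 (remaining 5)
19 → bin 6 (remaining 5)
16 → bin 7 (remaining 8)
16 → bin 8 (remaining 8)
13 → bin 9 (remaining 11)
10 → bin 9 (remaining 1)
4 → bin 3 (remaining 0)
2 → bin 4 (remaining 2)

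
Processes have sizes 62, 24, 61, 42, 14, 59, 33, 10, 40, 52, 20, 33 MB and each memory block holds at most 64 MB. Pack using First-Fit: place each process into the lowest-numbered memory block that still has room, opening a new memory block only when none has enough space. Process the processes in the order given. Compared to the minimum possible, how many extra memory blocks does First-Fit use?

First-Fit: [62] [24,14,10] [61] [42,20] [59] [33] [40] [52] [33] → 9 memory blocks.
Total size 450 MB; any packing needs at least ⌈450/64⌉ = 8 memory blocks.
An optimal packing achieves that bound: [62] [61] [59] [52,10] [42,20] [40,24] [33,14] [33] → 8 memory blocks.
Excess: 9 − 8 = 1.

1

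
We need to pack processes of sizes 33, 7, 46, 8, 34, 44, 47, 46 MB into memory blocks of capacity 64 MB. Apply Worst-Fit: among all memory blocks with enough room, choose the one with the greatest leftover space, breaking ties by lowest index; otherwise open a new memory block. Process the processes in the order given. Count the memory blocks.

6

Put 33 MB in memory block 1; 31 MB remain.
Put 7 MB in memory block 1; 24 MB remain.
Put 46 MB in memory block 2; 18 MB remain.
Put 8 MB in memory block 1; 16 MB remain.
Put 34 MB in memory block 3; 30 MB remain.
Put 44 MB in memory block 4; 20 MB remain.
Put 47 MB in memory block 5; 17 MB remain.
Put 46 MB in memory block 6; 18 MB remain.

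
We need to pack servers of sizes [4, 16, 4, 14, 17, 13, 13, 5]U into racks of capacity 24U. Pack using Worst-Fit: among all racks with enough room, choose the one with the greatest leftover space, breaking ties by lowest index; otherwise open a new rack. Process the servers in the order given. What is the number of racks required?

5 racks

4U → rack 1 (remaining 20U)
16U → rack 1 (remaining 4U)
4U → rack 1 (remaining 0U)
14U → rack 2 (remaining 10U)
17U → rack 3 (remaining 7U)
13U → rack 4 (remaining 11U)
13U → rack 5 (remaining 11U)
5U → rack 4 (remaining 6U)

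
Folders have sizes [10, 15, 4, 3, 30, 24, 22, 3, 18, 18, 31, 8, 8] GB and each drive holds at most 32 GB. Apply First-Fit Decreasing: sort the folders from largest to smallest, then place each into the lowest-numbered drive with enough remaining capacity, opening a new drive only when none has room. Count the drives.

Sorted descending: 31, 30, 24, 22, 18, 18, 15, 10, 8, 8, 4, 3, 3.
Put 31 GB in drive 1; 1 GB remain.
Put 30 GB in drive 2; 2 GB remain.
Put 24 GB in drive 3; 8 GB remain.
Put 22 GB in drive 4; 10 GB remain.
Put 18 GB in drive 5; 14 GB remain.
Put 18 GB in drive 6; 14 GB remain.
Put 15 GB in drive 7; 17 GB remain.
Put 10 GB in drive 4; 0 GB remain.
Put 8 GB in drive 3; 0 GB remain.
Put 8 GB in drive 5; 6 GB remain.
Put 4 GB in drive 5; 2 GB remain.
Put 3 GB in drive 6; 11 GB remain.
Put 3 GB in drive 6; 8 GB remain.

7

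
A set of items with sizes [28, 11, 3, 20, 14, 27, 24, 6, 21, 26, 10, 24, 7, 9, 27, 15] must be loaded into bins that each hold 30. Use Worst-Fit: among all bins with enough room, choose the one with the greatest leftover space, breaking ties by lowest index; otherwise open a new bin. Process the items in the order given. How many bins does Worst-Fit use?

11 bins

Put 28 in bin 1; 2 remain.
Put 11 in bin 2; 19 remain.
Put 3 in bin 2; 16 remain.
Put 20 in bin 3; 10 remain.
Put 14 in bin 2; 2 remain.
Put 27 in bin 4; 3 remain.
Put 24 in bin 5; 6 remain.
Put 6 in bin 3; 4 remain.
Put 21 in bin 6; 9 remain.
Put 26 in bin 7; 4 remain.
Put 10 in bin 8; 20 remain.
Put 24 in bin 9; 6 remain.
Put 7 in bin 8; 13 remain.
Put 9 in bin 8; 4 remain.
Put 27 in bin 10; 3 remain.
Put 15 in bin 11; 15 remain.
Final bins: [28] [11,3,14] [20,6] [27] [24] [21] [26] [10,7,9] [24] [27] [15].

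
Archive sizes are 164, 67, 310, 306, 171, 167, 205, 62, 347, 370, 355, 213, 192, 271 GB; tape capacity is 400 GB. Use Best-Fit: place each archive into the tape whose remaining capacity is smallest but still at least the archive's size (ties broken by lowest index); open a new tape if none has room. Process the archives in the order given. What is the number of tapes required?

164 GB → tape 1 (remaining 236 GB)
67 GB → tape 1 (remaining 169 GB)
310 GB → tape 2 (remaining 90 GB)
306 GB → tape 3 (remaining 94 GB)
171 GB → tape 4 (remaining 229 GB)
167 GB → tape 1 (remaining 2 GB)
205 GB → tape 4 (remaining 24 GB)
62 GB → tape 2 (remaining 28 GB)
347 GB → tape 5 (remaining 53 GB)
370 GB → tape 6 (remaining 30 GB)
355 GB → tape 7 (remaining 45 GB)
213 GB → tape 8 (remaining 187 GB)
192 GB → tape 9 (remaining 208 GB)
271 GB → tape 10 (remaining 129 GB)

10 tapes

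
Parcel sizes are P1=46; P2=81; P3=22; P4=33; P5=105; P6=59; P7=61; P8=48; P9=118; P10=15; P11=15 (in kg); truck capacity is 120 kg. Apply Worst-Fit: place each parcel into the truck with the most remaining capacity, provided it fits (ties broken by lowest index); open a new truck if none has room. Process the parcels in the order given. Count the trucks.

P1 (46 kg) → truck 1 (remaining 74 kg)
P2 (81 kg) → truck 2 (remaining 39 kg)
P3 (22 kg) → truck 1 (remaining 52 kg)
P4 (33 kg) → truck 1 (remaining 19 kg)
P5 (105 kg) → truck 3 (remaining 15 kg)
P6 (59 kg) → truck 4 (remaining 61 kg)
P7 (61 kg) → truck 4 (remaining 0 kg)
P8 (48 kg) → truck 5 (remaining 72 kg)
P9 (118 kg) → truck 6 (remaining 2 kg)
P10 (15 kg) → truck 5 (remaining 57 kg)
P11 (15 kg) → truck 5 (remaining 42 kg)

6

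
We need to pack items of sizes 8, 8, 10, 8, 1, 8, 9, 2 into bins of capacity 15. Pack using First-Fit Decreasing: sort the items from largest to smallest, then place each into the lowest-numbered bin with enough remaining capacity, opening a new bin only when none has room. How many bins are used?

6

Sorted descending: 10, 9, 8, 8, 8, 8, 2, 1.
bin 1: place 10, 5 left
bin 2: place 9, 6 left
bin 3: place 8, 7 left
bin 4: place 8, 7 left
bin 5: place 8, 7 left
bin 6: place 8, 7 left
bin 1: place 2, 3 left
bin 1: place 1, 2 left
Final bins: [10,2,1] [9] [8] [8] [8] [8].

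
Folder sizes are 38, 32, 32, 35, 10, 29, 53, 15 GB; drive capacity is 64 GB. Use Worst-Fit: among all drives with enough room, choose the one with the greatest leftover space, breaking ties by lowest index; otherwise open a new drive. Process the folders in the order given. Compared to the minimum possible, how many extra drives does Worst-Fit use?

Worst-Fit: [38] [32,32] [35,10] [29,15] [53] → 5 drives.
Total size 244 GB; any packing needs at least ⌈244/64⌉ = 4 drives.
An optimal packing achieves that bound: [53,10] [38,15] [35,29] [32,32] → 4 drives.
Excess: 5 − 4 = 1.

1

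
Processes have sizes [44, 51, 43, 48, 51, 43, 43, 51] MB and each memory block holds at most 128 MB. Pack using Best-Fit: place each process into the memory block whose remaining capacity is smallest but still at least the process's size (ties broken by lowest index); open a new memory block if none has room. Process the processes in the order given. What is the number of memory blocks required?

44 MB → memory block 1 (remaining 84 MB)
51 MB → memory block 1 (remaining 33 MB)
43 MB → memory block 2 (remaining 85 MB)
48 MB → memory block 2 (remaining 37 MB)
51 MB → memory block 3 (remaining 77 MB)
43 MB → memory block 3 (remaining 34 MB)
43 MB → memory block 4 (remaining 85 MB)
51 MB → memory block 4 (remaining 34 MB)
Final memory blocks: [44,51] [43,48] [51,43] [43,51].

4 memory blocks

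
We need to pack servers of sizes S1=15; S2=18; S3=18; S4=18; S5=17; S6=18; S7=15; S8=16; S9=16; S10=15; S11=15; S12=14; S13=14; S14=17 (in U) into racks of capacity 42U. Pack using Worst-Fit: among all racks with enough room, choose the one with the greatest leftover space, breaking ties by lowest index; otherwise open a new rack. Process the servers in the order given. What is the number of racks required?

7 racks

S1 (15U) → rack 1 (remaining 27U)
S2 (18U) → rack 1 (remaining 9U)
S3 (18U) → rack 2 (remaining 24U)
S4 (18U) → rack 2 (remaining 6U)
S5 (17U) → rack 3 (remaining 25U)
S6 (18U) → rack 3 (remaining 7U)
S7 (15U) → rack 4 (remaining 27U)
S8 (16U) → rack 4 (remaining 11U)
S9 (16U) → rack 5 (remaining 26U)
S10 (15U) → rack 5 (remaining 11U)
S11 (15U) → rack 6 (remaining 27U)
S12 (14U) → rack 6 (remaining 13U)
S13 (14U) → rack 7 (remaining 28U)
S14 (17U) → rack 7 (remaining 11U)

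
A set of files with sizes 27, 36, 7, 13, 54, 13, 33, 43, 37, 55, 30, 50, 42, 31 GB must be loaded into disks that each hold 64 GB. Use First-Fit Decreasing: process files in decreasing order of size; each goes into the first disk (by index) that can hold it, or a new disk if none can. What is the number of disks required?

Sorted descending: 55, 54, 50, 43, 42, 37, 36, 33, 31, 30, 27, 13, 13, 7.
Put 55 GB in disk 1; 9 GB remain.
Put 54 GB in disk 2; 10 GB remain.
Put 50 GB in disk 3; 14 GB remain.
Put 43 GB in disk 4; 21 GB remain.
Put 42 GB in disk 5; 22 GB remain.
Put 37 GB in disk 6; 27 GB remain.
Put 36 GB in disk 7; 28 GB remain.
Put 33 GB in disk 8; 31 GB remain.
Put 31 GB in disk 8; 0 GB remain.
Put 30 GB in disk 9; 34 GB remain.
Put 27 GB in disk 6; 0 GB remain.
Put 13 GB in disk 3; 1 GB remain.
Put 13 GB in disk 4; 8 GB remain.
Put 7 GB in disk 1; 2 GB remain.

9 disks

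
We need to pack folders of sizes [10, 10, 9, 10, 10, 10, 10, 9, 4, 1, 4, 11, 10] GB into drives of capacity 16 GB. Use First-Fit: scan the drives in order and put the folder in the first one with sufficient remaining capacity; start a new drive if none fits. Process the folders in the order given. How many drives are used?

10 GB → drive 1 (remaining 6 GB)
10 GB → drive 2 (remaining 6 GB)
9 GB → drive 3 (remaining 7 GB)
10 GB → drive 4 (remaining 6 GB)
10 GB → drive 5 (remaining 6 GB)
10 GB → drive 6 (remaining 6 GB)
10 GB → drive 7 (remaining 6 GB)
9 GB → drive 8 (remaining 7 GB)
4 GB → drive 1 (remaining 2 GB)
1 GB → drive 1 (remaining 1 GB)
4 GB → drive 2 (remaining 2 GB)
11 GB → drive 9 (remaining 5 GB)
10 GB → drive 10 (remaining 6 GB)

10 drives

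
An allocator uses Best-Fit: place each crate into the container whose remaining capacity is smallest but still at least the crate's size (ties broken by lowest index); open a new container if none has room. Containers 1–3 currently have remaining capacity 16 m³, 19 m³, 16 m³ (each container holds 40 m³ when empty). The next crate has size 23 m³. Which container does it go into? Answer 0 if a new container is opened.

No container has ≥ 23 m³ free, so a new container is opened.

0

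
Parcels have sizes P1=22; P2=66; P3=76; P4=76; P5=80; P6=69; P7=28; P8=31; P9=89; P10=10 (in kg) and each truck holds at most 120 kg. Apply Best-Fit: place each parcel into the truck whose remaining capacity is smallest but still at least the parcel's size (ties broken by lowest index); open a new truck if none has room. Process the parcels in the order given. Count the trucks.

6 trucks

P1 (22 kg) → truck 1 (remaining 98 kg)
P2 (66 kg) → truck 1 (remaining 32 kg)
P3 (76 kg) → truck 2 (remaining 44 kg)
P4 (76 kg) → truck 3 (remaining 44 kg)
P5 (80 kg) → truck 4 (remaining 40 kg)
P6 (69 kg) → truck 5 (remaining 51 kg)
P7 (28 kg) → truck 1 (remaining 4 kg)
P8 (31 kg) → truck 4 (remaining 9 kg)
P9 (89 kg) → truck 6 (remaining 31 kg)
P10 (10 kg) → truck 6 (remaining 21 kg)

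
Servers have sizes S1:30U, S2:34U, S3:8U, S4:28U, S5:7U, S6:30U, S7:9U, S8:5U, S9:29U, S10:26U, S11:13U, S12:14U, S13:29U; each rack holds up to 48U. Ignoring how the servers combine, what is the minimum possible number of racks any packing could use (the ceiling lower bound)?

6

Total size = 30 + 34 + 8 + 28 + 7 + 30 + 9 + 5 + 29 + 26 + 13 + 14 + 29 = 262U.
⌈262 / 48⌉ = 6.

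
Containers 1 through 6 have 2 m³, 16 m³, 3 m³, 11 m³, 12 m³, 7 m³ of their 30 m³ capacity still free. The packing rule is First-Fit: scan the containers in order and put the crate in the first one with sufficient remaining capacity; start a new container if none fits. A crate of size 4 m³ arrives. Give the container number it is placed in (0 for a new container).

2

Containers with room: container 2 (16 m³), container 4 (11 m³), container 5 (12 m³), container 6 (7 m³).
The first with room is container 2.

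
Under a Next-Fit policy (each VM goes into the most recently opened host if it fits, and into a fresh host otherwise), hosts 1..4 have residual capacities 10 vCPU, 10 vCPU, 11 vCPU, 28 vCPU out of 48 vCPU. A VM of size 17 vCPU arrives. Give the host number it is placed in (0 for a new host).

4

Next-Fit only looks at host 4, which has 28 vCPU free.
17 vCPU fits there.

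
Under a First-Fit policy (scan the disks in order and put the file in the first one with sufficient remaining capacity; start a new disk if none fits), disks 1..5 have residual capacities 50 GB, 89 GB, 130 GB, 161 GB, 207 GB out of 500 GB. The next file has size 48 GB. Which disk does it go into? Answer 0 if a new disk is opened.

Disks with room: disk 1 (50 GB), disk 2 (89 GB), disk 3 (130 GB), disk 4 (161 GB), disk 5 (207 GB).
The first with room is disk 1.

1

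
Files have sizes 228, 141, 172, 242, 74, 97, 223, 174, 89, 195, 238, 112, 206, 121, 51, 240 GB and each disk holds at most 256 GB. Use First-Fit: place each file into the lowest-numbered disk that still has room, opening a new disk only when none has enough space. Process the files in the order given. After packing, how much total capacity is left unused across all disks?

469

228 GB → disk 1 (remaining 28 GB)
141 GB → disk 2 (remaining 115 GB)
172 GB → disk 3 (remaining 84 GB)
242 GB → disk 4 (remaining 14 GB)
74 GB → disk 2 (remaining 41 GB)
97 GB → disk 5 (remaining 159 GB)
223 GB → disk 6 (remaining 33 GB)
174 GB → disk 7 (remaining 82 GB)
89 GB → disk 5 (remaining 70 GB)
195 GB → disk 8 (remaining 61 GB)
238 GB → disk 9 (remaining 18 GB)
112 GB → disk 10 (remaining 144 GB)
206 GB → disk 11 (remaining 50 GB)
121 GB → disk 10 (remaining 23 GB)
51 GB → disk 3 (remaining 33 GB)
240 GB → disk 12 (remaining 16 GB)
12 disks × 256 GB = 3072 GB; used 2603 GB; unused 469 GB.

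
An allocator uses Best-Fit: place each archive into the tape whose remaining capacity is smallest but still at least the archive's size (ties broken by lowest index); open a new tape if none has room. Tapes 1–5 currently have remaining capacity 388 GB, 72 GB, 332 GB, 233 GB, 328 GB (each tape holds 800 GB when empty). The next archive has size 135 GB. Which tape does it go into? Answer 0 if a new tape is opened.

4

Tapes with room: tape 1 (388 GB), tape 3 (332 GB), tape 4 (233 GB), tape 5 (328 GB).
Tightest fit is tape 4 with 233 GB free.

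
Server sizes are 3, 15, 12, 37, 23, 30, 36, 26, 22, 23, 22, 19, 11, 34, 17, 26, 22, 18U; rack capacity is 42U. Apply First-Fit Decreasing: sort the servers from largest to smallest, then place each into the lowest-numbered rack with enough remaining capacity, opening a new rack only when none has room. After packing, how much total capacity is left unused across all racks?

66

Sorted descending: 37, 36, 34, 30, 26, 26, 23, 23, 22, 22, 22, 19, 18, 17, 15, 12, 11, 3.
Put 37U in rack 1; 5U remain.
Put 36U in rack 2; 6U remain.
Put 34U in rack 3; 8U remain.
Put 30U in rack 4; 12U remain.
Put 26U in rack 5; 16U remain.
Put 26U in rack 6; 16U remain.
Put 23U in rack 7; 19U remain.
Put 23U in rack 8; 19U remain.
Put 22U in rack 9; 20U remain.
Put 22U in rack 10; 20U remain.
Put 22U in rack 11; 20U remain.
Put 19U in rack 7; 0U remain.
Put 18U in rack 8; 1U remain.
Put 17U in rack 9; 3U remain.
Put 15U in rack 5; 1U remain.
Put 12U in rack 4; 0U remain.
Put 11U in rack 6; 5U remain.
Put 3U in rack 1; 2U remain.
11 racks × 42U = 462U; used 396U; unused 66U.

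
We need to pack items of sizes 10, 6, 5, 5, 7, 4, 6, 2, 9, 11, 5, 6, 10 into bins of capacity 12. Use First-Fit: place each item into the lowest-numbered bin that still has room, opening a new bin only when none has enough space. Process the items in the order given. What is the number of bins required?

Put 10 in bin 1; 2 remain.
Put 6 in bin 2; 6 remain.
Put 5 in bin 2; 1 remain.
Put 5 in bin 3; 7 remain.
Put 7 in bin 3; 0 remain.
Put 4 in bin 4; 8 remain.
Put 6 in bin 4; 2 remain.
Put 2 in bin 1; 0 remain.
Put 9 in bin 5; 3 remain.
Put 11 in bin 6; 1 remain.
Put 5 in bin 7; 7 remain.
Put 6 in bin 7; 1 remain.
Put 10 in bin 8; 2 remain.
Final bins: [10,2] [6,5] [5,7] [4,6] [9] [11] [5,6] [10].

8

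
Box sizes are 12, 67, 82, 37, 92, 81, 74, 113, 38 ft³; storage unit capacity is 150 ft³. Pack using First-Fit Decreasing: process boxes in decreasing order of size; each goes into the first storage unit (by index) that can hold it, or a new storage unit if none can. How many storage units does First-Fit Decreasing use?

Sorted descending: 113, 92, 82, 81, 74, 67, 38, 37, 12.
113 ft³ → storage unit 1 (remaining 37 ft³)
92 ft³ → storage unit 2 (remaining 58 ft³)
82 ft³ → storage unit 3 (remaining 68 ft³)
81 ft³ → storage unit 4 (remaining 69 ft³)
74 ft³ → storage unit 5 (remaining 76 ft³)
67 ft³ → storage unit 3 (remaining 1 ft³)
38 ft³ → storage unit 2 (remaining 20 ft³)
37 ft³ → storage unit 1 (remaining 0 ft³)
12 ft³ → storage unit 2 (remaining 8 ft³)

5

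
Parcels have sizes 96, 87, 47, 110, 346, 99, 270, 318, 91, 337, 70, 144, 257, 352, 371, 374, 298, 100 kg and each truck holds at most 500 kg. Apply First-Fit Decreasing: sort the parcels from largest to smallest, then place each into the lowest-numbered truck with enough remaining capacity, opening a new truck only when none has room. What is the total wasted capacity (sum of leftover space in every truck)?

Sorted descending: 374, 371, 352, 346, 337, 318, 298, 270, 257, 144, 110, 100, 99, 96, 91, 87, 70, 47.
Put 374 kg in truck 1; 126 kg remain.
Put 371 kg in truck 2; 129 kg remain.
Put 352 kg in truck 3; 148 kg remain.
Put 346 kg in truck 4; 154 kg remain.
Put 337 kg in truck 5; 163 kg remain.
Put 318 kg in truck 6; 182 kg remain.
Put 298 kg in truck 7; 202 kg remain.
Put 270 kg in truck 8; 230 kg remain.
Put 257 kg in truck 9; 243 kg remain.
Put 144 kg in truck 3; 4 kg remain.
Put 110 kg in truck 1; 16 kg remain.
Put 100 kg in truck 2; 29 kg remain.
Put 99 kg in truck 4; 55 kg remain.
Put 96 kg in truck 5; 67 kg remain.
Put 91 kg in truck 6; 91 kg remain.
Put 87 kg in truck 6; 4 kg remain.
Put 70 kg in truck 7; 132 kg remain.
Put 47 kg in truck 4; 8 kg remain.
9 trucks × 500 kg = 4500 kg; used 3767 kg; unused 733 kg.

733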